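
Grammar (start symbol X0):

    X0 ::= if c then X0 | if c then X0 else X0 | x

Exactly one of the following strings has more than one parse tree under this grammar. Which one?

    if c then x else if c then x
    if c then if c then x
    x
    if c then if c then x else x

if c then x else if c then x: 1 tree
if c then if c then x: 1 tree
x: 1 tree
if c then if c then x else x: 2 trees

if c then if c then x else x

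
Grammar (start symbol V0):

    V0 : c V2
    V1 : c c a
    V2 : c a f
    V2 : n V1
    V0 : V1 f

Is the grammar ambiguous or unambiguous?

Ambiguous

Witness: c c a f

Derivation 1: V0 ⇒ c V2 ⇒ c c a f
Derivation 2: V0 ⇒ V1 f ⇒ c c a f

Two distinct leftmost derivations for the same string.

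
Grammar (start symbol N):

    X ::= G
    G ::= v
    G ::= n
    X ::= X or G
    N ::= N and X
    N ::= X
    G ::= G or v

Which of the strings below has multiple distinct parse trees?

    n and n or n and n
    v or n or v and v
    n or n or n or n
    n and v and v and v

v or n or v and v

n and n or n and n: 1 tree
v or n or v and v: 2 trees
n or n or n or n: 1 tree
n and v and v and v: 1 tree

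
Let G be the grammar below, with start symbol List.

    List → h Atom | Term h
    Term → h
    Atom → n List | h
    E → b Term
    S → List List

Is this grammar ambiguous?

Ambiguous

Witness: h h

Derivation 1: List ⇒ h Atom ⇒ h h
Derivation 2: List ⇒ Term h ⇒ h h

Two distinct leftmost derivations for the same string.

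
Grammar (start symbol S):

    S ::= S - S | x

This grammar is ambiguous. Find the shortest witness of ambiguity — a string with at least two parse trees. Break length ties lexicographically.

length 1: no string has ≥2 trees
length 3: no string has ≥2 trees
length 5: x - x - x has 2 parse trees

Two derivations of x - x - x:
  S ⇒ S - S ⇒ S - S - S ⇒ x - S - S ⇒ x - x - S ⇒ x - x - x
  S ⇒ S - S ⇒ x - S ⇒ x - S - S ⇒ x - x - S ⇒ x - x - x

x - x - x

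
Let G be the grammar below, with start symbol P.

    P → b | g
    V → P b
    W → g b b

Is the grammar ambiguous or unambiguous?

Unambiguous

Only P is reachable from P; ignoring the rest: The reachable rules are right-linear with at most one rule per (nonterminal, next-terminal) pair. Each input token forces the next rule, so parsing is deterministic.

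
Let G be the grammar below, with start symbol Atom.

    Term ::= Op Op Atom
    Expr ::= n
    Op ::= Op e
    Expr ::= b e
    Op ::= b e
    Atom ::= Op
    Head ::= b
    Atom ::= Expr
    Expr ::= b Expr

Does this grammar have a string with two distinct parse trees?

Witness: b e

Derivation 1: Atom ⇒ Op ⇒ b e
Derivation 2: Atom ⇒ Expr ⇒ b e

Two distinct leftmost derivations for the same string.

Ambiguous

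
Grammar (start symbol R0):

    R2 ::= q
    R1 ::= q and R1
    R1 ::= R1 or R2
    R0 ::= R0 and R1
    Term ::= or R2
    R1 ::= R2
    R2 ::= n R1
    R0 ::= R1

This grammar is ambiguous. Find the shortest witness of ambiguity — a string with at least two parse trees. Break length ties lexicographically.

length 1: no string has ≥2 trees
length 2: no string has ≥2 trees
length 3: q and q has 2 parse trees

Two derivations of q and q:
  R0 ⇒ R0 and R1 ⇒ R1 and R1 ⇒ R2 and R1 ⇒ q and R1 ⇒ q and R2 ⇒ q and q
  R0 ⇒ R1 ⇒ q and R1 ⇒ q and R2 ⇒ q and q

q and q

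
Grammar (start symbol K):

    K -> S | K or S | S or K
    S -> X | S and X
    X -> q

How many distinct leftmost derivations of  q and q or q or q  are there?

Parse trees for q and q or q or q:
  [K [K [K [S [S [X q]] and [X q]]] or [S [X q]]] or [S [X q]]]
  [K [K [S [S [X q]] and [X q]] or [K [S [X q]]]] or [S [X q]]]
  [K [S [S [X q]] and [X q]] or [K [K [S [X q]]] or [S [X q]]]]
  [K [S [S [X q]] and [X q]] or [K [S [X q]] or [K [S [X q]]]]]

4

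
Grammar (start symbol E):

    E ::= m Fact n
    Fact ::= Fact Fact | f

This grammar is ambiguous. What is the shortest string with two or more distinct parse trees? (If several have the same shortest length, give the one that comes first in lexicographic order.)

m f f f n

length 3: no string has ≥2 trees
length 4: no string has ≥2 trees
length 5: m f f f n has 2 parse trees

Two derivations of m f f f n:
  E ⇒ m Fact n ⇒ m Fact Fact n ⇒ m Fact Fact Fact n ⇒ m f Fact Fact n ⇒ m f f Fact n ⇒ m f f f n
  E ⇒ m Fact n ⇒ m Fact Fact n ⇒ m f Fact n ⇒ m f Fact Fact n ⇒ m f f Fact n ⇒ m f f f n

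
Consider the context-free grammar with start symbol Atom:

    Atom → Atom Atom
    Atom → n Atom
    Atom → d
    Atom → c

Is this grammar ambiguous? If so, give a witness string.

Witness: c c c

Derivation 1: Atom ⇒ Atom Atom ⇒ Atom Atom Atom ⇒ c Atom Atom ⇒ c c Atom ⇒ c c c
Derivation 2: Atom ⇒ Atom Atom ⇒ c Atom ⇒ c Atom Atom ⇒ c c Atom ⇒ c c c

Two distinct leftmost derivations for the same string.

Ambiguous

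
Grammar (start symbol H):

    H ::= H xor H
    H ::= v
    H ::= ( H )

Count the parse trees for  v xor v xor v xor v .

Parse trees for v xor v xor v xor v:
  [H [H v] xor [H [H v] xor [H [H v] xor [H v]]]]
  [H [H v] xor [H [H [H v] xor [H v]] xor [H v]]]
  [H [H [H v] xor [H v]] xor [H [H v] xor [H v]]]
  [H [H [H v] xor [H [H v] xor [H v]]] xor [H v]]
  [H [H [H [H v] xor [H v]] xor [H v]] xor [H v]]

5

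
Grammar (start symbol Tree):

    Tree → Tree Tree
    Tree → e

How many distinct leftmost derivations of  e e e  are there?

Parse trees for e e e:
  [Tree [Tree e] [Tree [Tree e] [Tree e]]]
  [Tree [Tree [Tree e] [Tree e]] [Tree e]]

2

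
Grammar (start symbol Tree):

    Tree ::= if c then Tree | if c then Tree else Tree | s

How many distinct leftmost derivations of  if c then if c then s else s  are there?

2

Parse trees for if c then if c then s else s:
  [Tree if c then [Tree if c then [Tree s] else [Tree s]]]
  [Tree if c then [Tree if c then [Tree s]] else [Tree s]]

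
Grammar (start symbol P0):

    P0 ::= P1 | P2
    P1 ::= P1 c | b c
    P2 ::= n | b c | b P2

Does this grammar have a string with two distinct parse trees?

Ambiguous

Witness: b c

Derivation 1: P0 ⇒ P1 ⇒ b c
Derivation 2: P0 ⇒ P2 ⇒ b c

Two distinct leftmost derivations for the same string.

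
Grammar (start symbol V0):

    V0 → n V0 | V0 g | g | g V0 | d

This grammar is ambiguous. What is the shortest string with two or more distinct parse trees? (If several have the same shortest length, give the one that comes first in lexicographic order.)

length 1: no string has ≥2 trees
length 2: g g has 2 parse trees

Two derivations of g g:
  V0 ⇒ V0 g ⇒ g g
  V0 ⇒ g V0 ⇒ g g

g g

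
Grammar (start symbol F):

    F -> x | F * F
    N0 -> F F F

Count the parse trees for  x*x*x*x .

5

Parse trees for x*x*x*x:
  [F [F x] * [F [F x] * [F [F x] * [F x]]]]
  [F [F x] * [F [F [F x] * [F x]] * [F x]]]
  [F [F [F x] * [F x]] * [F [F x] * [F x]]]
  [F [F [F x] * [F [F x] * [F x]]] * [F x]]
  [F [F [F [F x] * [F x]] * [F x]] * [F x]]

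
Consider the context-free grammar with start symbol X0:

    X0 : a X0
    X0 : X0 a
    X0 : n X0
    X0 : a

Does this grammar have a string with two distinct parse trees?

Witness: a a

Derivation 1: X0 ⇒ a X0 ⇒ a a
Derivation 2: X0 ⇒ X0 a ⇒ a a

Two distinct leftmost derivations for the same string.

Ambiguous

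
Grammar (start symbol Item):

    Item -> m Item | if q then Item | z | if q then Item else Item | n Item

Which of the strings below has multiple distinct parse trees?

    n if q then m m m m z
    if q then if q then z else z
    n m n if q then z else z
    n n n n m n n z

n if q then m m m m z: 1 tree
if q then if q then z else z: 2 trees
n m n if q then z else z: 1 tree
n n n n m n n z: 1 tree

if q then if q then z else z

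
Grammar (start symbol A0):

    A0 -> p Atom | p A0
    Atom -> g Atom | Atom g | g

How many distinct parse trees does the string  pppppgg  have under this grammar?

2

Parse trees for pppppgg:
  [A0 p [A0 p [A0 p [A0 p [A0 p [Atom g [Atom g]]]]]]]
  [A0 p [A0 p [A0 p [A0 p [A0 p [Atom [Atom g] g]]]]]]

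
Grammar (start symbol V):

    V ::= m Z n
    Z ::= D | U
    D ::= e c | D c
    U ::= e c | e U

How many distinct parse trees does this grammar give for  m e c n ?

Parse trees for m e c n:
  [V m [Z [D e c]] n]
  [V m [Z [U e c]] n]

2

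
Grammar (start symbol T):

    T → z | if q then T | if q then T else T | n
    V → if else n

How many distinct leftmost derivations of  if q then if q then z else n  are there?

Parse trees for if q then if q then z else n:
  [T if q then [T if q then [T z] else [T n]]]
  [T if q then [T if q then [T z]] else [T n]]

2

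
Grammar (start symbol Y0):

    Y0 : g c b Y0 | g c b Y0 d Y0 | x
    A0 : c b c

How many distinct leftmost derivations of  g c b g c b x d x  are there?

2

Parse trees for g c b g c b x d x:
  [Y0 g c b [Y0 g c b [Y0 x] d [Y0 x]]]
  [Y0 g c b [Y0 g c b [Y0 x]] d [Y0 x]]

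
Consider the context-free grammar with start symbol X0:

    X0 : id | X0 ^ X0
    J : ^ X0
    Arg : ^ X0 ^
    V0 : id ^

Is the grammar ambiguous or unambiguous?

Ambiguous

Witness: id ^ id ^ id

Derivation 1: X0 ⇒ X0 ^ X0 ⇒ id ^ X0 ⇒ id ^ X0 ^ X0 ⇒ id ^ id ^ X0 ⇒ id ^ id ^ id
Derivation 2: X0 ⇒ X0 ^ X0 ⇒ X0 ^ X0 ^ X0 ⇒ id ^ X0 ^ X0 ⇒ id ^ id ^ X0 ⇒ id ^ id ^ id

Two distinct leftmost derivations for the same string.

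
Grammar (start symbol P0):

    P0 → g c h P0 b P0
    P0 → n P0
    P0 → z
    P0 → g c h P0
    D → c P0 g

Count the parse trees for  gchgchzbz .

2

Parse trees for gchgchzbz:
  [P0 g c h [P0 g c h [P0 z]] b [P0 z]]
  [P0 g c h [P0 g c h [P0 z] b [P0 z]]]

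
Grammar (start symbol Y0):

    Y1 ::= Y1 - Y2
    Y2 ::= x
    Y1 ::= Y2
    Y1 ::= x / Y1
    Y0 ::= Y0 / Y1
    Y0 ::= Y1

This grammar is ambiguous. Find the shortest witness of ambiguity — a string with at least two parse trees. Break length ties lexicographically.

x / x

length 1: no string has ≥2 trees
length 3: x / x has 2 parse trees

Two derivations of x / x:
  Y0 ⇒ Y0 / Y1 ⇒ Y1 / Y1 ⇒ Y2 / Y1 ⇒ x / Y1 ⇒ x / Y2 ⇒ x / x
  Y0 ⇒ Y1 ⇒ x / Y1 ⇒ x / Y2 ⇒ x / x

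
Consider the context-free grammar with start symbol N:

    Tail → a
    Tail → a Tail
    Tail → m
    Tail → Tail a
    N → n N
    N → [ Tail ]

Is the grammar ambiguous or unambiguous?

Ambiguous

Witness: [ a a ]

Derivation 1: N ⇒ [ Tail ] ⇒ [ a Tail ] ⇒ [ a a ]
Derivation 2: N ⇒ [ Tail ] ⇒ [ Tail a ] ⇒ [ a a ]

Two distinct leftmost derivations for the same string.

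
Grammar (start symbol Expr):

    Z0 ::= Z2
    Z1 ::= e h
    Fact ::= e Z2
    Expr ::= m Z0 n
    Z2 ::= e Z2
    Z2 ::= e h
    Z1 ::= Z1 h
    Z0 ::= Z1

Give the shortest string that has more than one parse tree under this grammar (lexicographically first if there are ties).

m e h n

length 4: m e h n has 2 parse trees

Two derivations of m e h n:
  Expr ⇒ m Z0 n ⇒ m Z2 n ⇒ m e h n
  Expr ⇒ m Z0 n ⇒ m Z1 n ⇒ m e h n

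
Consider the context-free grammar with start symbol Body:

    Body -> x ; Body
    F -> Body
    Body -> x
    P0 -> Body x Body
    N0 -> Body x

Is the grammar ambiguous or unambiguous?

Only Body is reachable from Body; ignoring the rest: Right-recursive list with a separator: after each atom, whether the separator follows determines the rule. One parse per string.

Unambiguous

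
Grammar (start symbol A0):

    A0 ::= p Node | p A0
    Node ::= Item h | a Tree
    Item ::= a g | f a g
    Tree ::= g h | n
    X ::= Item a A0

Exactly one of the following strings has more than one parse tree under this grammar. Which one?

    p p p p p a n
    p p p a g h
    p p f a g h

p p p a g h

p p p p p a n: 1 tree
p p p a g h: 2 trees
p p f a g h: 1 tree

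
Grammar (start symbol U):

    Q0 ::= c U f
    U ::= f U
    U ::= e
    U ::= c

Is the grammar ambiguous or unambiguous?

Unambiguous

(Q0 is unreachable from U, so its rules don't affect L(U).) Each reachable nonterminal has at most one production per leading terminal, and all productions are right-linear; the derivation is determined token-by-token.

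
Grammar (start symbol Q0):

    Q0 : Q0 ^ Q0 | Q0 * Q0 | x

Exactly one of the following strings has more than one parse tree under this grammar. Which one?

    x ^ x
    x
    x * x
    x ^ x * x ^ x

x ^ x: 1 tree
x: 1 tree
x * x: 1 tree
x ^ x * x ^ x: 5 trees

x ^ x * x ^ x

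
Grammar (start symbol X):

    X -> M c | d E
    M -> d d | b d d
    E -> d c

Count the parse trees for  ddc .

2

Parse trees for ddc:
  [X [M d d] c]
  [X d [E d c]]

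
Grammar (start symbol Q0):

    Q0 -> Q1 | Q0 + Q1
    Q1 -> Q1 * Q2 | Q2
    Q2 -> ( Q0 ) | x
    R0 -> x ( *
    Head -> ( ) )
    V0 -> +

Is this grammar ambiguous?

Unambiguous

(R0, Head, V0 are unreachable from Q0, so their rules don't affect L(Q0).) Q0 → Q0 + Q1 | Q1  ;  Q1 → Q1 * Q2 | Q2  — a left-associative chain with Q2 at the bottom. Each string factors uniquely by precedence.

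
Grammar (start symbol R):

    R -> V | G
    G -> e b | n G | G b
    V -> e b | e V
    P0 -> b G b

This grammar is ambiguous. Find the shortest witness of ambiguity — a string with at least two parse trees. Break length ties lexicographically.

length 2: e b has 2 parse trees

Two derivations of e b:
  R ⇒ V ⇒ e b
  R ⇒ G ⇒ e b

e b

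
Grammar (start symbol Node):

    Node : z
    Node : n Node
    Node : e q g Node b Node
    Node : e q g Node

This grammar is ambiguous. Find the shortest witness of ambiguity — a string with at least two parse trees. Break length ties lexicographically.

e q g e q g z b z

length 1: no string has ≥2 trees
length 2: no string has ≥2 trees
length 3: no string has ≥2 trees
length 4: no string has ≥2 trees
length 5: no string has ≥2 trees
length 6: no string has ≥2 trees
length 7: no string has ≥2 trees
length 8: no string has ≥2 trees
length 9: e q g e q g z b z has 2 parse trees

Two derivations of e q g e q g z b z:
  Node ⇒ e q g Node b Node ⇒ e q g e q g Node b Node ⇒ e q g e q g z b Node ⇒ e q g e q g z b z
  Node ⇒ e q g Node ⇒ e q g e q g Node b Node ⇒ e q g e q g z b Node ⇒ e q g e q g z b z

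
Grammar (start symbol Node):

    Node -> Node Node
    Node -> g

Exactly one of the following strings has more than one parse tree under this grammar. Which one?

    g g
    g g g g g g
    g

g g g g g g

g g: 1 tree
g g g g g g: 42 trees
g: 1 tree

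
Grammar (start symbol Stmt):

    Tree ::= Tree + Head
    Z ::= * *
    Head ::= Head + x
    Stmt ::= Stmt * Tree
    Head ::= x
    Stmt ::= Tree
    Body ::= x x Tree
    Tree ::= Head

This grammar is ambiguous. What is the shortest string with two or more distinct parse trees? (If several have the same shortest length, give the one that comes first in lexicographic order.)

x + x

length 1: no string has ≥2 trees
length 3: x + x has 2 parse trees

Two derivations of x + x:
  Stmt ⇒ Tree ⇒ Tree + Head ⇒ Head + Head ⇒ x + Head ⇒ x + x
  Stmt ⇒ Tree ⇒ Head ⇒ Head + x ⇒ x + x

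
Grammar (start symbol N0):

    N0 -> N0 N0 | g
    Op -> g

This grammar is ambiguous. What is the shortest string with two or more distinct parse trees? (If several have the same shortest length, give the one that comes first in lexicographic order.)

g g g

length 1: no string has ≥2 trees
length 2: no string has ≥2 trees
length 3: g g g has 2 parse trees

Two derivations of g g g:
  N0 ⇒ N0 N0 ⇒ N0 N0 N0 ⇒ g N0 N0 ⇒ g g N0 ⇒ g g g
  N0 ⇒ N0 N0 ⇒ g N0 ⇒ g N0 N0 ⇒ g g N0 ⇒ g g g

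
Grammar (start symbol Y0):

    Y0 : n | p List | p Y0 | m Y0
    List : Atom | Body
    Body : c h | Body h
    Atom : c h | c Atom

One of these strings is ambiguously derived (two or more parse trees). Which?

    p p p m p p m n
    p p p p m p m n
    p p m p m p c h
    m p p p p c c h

p p m p m p c h

p p p m p p m n: 1 tree
p p p p m p m n: 1 tree
p p m p m p c h: 2 trees
m p p p p c c h: 1 tree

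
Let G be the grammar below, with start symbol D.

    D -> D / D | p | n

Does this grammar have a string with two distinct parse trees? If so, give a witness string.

Ambiguous

Witness: n / n / n

Derivation 1: D ⇒ D / D ⇒ D / D / D ⇒ n / D / D ⇒ n / n / D ⇒ n / n / n
Derivation 2: D ⇒ D / D ⇒ n / D ⇒ n / D / D ⇒ n / n / D ⇒ n / n / n

Two distinct leftmost derivations for the same string.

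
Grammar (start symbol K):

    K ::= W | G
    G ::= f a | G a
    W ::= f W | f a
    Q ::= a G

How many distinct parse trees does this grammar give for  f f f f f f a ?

Parse trees for f f f f f f a:
  [K [W f [W f [W f [W f [W f [W f a]]]]]]]

1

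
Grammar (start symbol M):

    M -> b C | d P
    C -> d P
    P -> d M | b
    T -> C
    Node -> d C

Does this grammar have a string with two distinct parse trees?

Unambiguous

Only M, C, P are reachable from M; ignoring the rest: Each reachable nonterminal has at most one production per leading terminal, and all productions are right-linear; the derivation is determined token-by-token.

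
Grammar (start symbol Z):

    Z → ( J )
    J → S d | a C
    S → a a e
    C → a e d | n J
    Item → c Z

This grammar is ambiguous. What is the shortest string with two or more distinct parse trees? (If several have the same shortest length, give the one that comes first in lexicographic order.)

length 6: ( a a e d ) has 2 parse trees

Two derivations of ( a a e d ):
  Z ⇒ ( J ) ⇒ ( S d ) ⇒ ( a a e d )
  Z ⇒ ( J ) ⇒ ( a C ) ⇒ ( a a e d )

( a a e d )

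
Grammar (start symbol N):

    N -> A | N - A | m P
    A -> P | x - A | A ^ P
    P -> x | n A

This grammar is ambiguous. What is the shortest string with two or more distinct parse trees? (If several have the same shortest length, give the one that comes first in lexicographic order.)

x - x

length 1: no string has ≥2 trees
length 2: no string has ≥2 trees
length 3: x - x has 2 parse trees

Two derivations of x - x:
  N ⇒ A ⇒ x - A ⇒ x - P ⇒ x - x
  N ⇒ N - A ⇒ A - A ⇒ P - A ⇒ x - A ⇒ x - P ⇒ x - x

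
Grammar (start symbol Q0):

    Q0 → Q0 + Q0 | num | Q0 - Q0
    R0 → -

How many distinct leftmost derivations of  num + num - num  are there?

2

Parse trees for num + num - num:
  [Q0 [Q0 num] + [Q0 [Q0 num] - [Q0 num]]]
  [Q0 [Q0 [Q0 num] + [Q0 num]] - [Q0 num]]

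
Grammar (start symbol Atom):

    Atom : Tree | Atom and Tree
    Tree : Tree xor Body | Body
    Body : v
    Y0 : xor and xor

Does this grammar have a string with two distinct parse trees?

Unambiguous

(Y0 is unreachable from Atom, so its rules don't affect L(Atom).) This is a standard precedence ladder (Atom over Tree over Body), with each level left-recursive on its own operator ('and' at Atom, 'xor' at Tree). That structure is LR(1), hence unambiguous.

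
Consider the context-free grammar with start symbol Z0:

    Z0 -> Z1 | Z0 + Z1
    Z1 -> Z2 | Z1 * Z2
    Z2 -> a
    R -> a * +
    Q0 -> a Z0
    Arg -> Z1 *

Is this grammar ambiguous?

Unambiguous

Only Z0, Z1, Z2 are reachable from Z0; ignoring the rest: Z0 → Z0 + Z1 | Z1  ;  Z1 → Z1 * Z2 | Z2  — a left-associative chain with Z2 at the bottom. Each string factors uniquely by precedence.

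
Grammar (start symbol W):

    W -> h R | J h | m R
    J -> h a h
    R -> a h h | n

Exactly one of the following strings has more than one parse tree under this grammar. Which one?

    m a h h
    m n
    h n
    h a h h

h a h h

m a h h: 1 tree
m n: 1 tree
h n: 1 tree
h a h h: 2 trees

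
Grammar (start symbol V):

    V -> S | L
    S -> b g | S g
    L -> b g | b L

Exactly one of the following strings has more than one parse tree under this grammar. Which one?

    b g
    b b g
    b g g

b g

b g: 2 trees
b b g: 1 tree
b g g: 1 tree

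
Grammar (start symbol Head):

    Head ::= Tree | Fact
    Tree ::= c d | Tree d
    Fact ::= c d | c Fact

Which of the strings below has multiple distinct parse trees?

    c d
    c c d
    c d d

c d

c d: 2 trees
c c d: 1 tree
c d d: 1 tree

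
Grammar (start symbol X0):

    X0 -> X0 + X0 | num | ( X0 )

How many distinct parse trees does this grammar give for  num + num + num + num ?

5

Parse trees for num + num + num + num:
  [X0 [X0 num] + [X0 [X0 num] + [X0 [X0 num] + [X0 num]]]]
  [X0 [X0 num] + [X0 [X0 [X0 num] + [X0 num]] + [X0 num]]]
  [X0 [X0 [X0 num] + [X0 num]] + [X0 [X0 num] + [X0 num]]]
  [X0 [X0 [X0 num] + [X0 [X0 num] + [X0 num]]] + [X0 num]]
  [X0 [X0 [X0 [X0 num] + [X0 num]] + [X0 num]] + [X0 num]]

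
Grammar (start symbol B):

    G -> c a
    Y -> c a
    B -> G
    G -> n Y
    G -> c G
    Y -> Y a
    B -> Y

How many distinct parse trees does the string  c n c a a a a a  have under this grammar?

1

Parse trees for c n c a a a a a:
  [B [G c [G n [Y [Y [Y [Y [Y c a] a] a] a] a]]]]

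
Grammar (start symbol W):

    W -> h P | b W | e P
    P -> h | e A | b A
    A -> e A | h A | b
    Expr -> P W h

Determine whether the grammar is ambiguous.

(Expr is unreachable from W, so its rules don't affect L(W).) The reachable rules are right-linear with at most one rule per (nonterminal, next-terminal) pair. Each input token forces the next rule, so parsing is deterministic.

Unambiguous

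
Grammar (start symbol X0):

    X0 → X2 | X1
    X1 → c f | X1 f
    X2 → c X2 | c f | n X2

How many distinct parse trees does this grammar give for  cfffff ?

Parse trees for cfffff:
  [X0 [X1 [X1 [X1 [X1 [X1 c f] f] f] f] f]]

1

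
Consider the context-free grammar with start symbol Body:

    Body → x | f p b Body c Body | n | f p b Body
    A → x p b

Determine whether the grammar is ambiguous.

Ambiguous

Witness: f p b f p b n c n

Derivation 1: Body ⇒ f p b Body c Body ⇒ f p b f p b Body c Body ⇒ f p b f p b n c Body ⇒ f p b f p b n c n
Derivation 2: Body ⇒ f p b Body ⇒ f p b f p b Body c Body ⇒ f p b f p b n c Body ⇒ f p b f p b n c n

Two distinct leftmost derivations for the same string.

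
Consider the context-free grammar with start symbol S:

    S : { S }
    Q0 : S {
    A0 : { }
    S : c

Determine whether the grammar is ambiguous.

(A0, Q0 are unreachable from S, so their rules don't affect L(S).) L(S) is { openⁿ atom closeⁿ : n ≥ 0 }. The bracket depth fixes n, and the derivation is forced at every step.

Unambiguous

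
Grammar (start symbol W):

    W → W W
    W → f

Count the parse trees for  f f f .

2

Parse trees for f f f:
  [W [W f] [W [W f] [W f]]]
  [W [W [W f] [W f]] [W f]]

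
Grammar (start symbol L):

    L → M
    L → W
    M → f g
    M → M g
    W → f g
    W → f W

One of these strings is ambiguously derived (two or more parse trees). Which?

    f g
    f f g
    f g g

f g

f g: 2 trees
f f g: 1 tree
f g g: 1 tree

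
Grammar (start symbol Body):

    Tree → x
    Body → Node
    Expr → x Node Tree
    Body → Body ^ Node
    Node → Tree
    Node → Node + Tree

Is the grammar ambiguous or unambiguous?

Unambiguous

(Expr is unreachable from Body, so its rules don't affect L(Body).) This is a standard precedence ladder (Body over Node over Tree), with each level left-recursive on its own operator ('^' at Body, '+' at Node). That structure is LR(1), hence unambiguous.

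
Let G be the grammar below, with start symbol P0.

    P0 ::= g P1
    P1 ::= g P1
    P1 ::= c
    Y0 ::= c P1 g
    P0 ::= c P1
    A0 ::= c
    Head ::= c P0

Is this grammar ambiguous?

Only P0, P1 are reachable from P0; ignoring the rest: Each reachable nonterminal has at most one production per leading terminal, and all productions are right-linear; the derivation is determined token-by-token.

Unambiguous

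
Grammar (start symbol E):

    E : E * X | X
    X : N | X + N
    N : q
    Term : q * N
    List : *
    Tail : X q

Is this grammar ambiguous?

Unambiguous

Only E, X, N are reachable from E; ignoring the rest: E → E * X | X  ;  X → X + N | N  — a left-associative chain with N at the bottom. Each string factors uniquely by precedence.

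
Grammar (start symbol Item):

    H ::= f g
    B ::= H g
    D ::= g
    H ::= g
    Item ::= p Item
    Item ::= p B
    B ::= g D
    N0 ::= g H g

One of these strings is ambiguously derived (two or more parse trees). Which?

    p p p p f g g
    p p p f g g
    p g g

p p p p f g g: 1 tree
p p p f g g: 1 tree
p g g: 2 trees

p g g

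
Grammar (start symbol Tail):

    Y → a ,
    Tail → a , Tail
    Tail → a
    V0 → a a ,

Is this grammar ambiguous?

(Y, V0 are unreachable from Tail, so their rules don't affect L(Tail).) The reachable grammar is A → atom sep A | atom. Each atom is followed by either the separator (recurse) or end-of-string (stop) — no choice point.

Unambiguous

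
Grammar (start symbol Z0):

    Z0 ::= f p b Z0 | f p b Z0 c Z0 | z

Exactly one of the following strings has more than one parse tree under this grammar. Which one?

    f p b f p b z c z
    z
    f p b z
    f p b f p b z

f p b f p b z c z: 2 trees
z: 1 tree
f p b z: 1 tree
f p b f p b z: 1 tree

f p b f p b z c z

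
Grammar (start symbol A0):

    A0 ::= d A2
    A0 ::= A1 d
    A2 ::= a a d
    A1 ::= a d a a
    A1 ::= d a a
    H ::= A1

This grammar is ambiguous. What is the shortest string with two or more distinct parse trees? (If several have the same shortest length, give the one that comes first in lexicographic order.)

length 4: d a a d has 2 parse trees

Two derivations of d a a d:
  A0 ⇒ d A2 ⇒ d a a d
  A0 ⇒ A1 d ⇒ d a a d

d a a d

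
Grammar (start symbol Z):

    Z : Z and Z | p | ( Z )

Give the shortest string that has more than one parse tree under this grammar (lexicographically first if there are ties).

length 1: no string has ≥2 trees
length 3: no string has ≥2 trees
length 5: p and p and p has 2 parse trees

Two derivations of p and p and p:
  Z ⇒ Z and Z ⇒ Z and Z and Z ⇒ p and Z and Z ⇒ p and p and Z ⇒ p and p and p
  Z ⇒ Z and Z ⇒ p and Z ⇒ p and Z and Z ⇒ p and p and Z ⇒ p and p and p

p and p and p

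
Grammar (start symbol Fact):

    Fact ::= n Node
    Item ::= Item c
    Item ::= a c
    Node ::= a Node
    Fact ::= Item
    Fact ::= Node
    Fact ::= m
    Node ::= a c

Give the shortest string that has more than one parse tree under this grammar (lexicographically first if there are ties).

length 1: no string has ≥2 trees
length 2: a c has 2 parse trees

Two derivations of a c:
  Fact ⇒ Item ⇒ a c
  Fact ⇒ Node ⇒ a c

a c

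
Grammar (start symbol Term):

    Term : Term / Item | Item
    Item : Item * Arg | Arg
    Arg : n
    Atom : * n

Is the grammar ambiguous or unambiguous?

Unambiguous

(Atom is unreachable from Term, so its rules don't affect L(Term).) Term → Term / Item | Item  ;  Item → Item * Arg | Arg  — a left-associative chain with Arg at the bottom. Each string factors uniquely by precedence.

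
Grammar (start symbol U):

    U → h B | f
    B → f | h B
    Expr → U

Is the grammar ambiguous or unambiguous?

Unambiguous

Only U, B are reachable from U; ignoring the rest: The reachable rules are right-linear with at most one rule per (nonterminal, next-terminal) pair. Each input token forces the next rule, so parsing is deterministic.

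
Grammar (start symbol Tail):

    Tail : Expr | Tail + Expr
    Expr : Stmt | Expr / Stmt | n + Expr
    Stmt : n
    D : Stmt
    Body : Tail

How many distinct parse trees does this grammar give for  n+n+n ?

Parse trees for n+n+n:
  [Tail [Expr n + [Expr n + [Expr [Stmt n]]]]]
  [Tail [Tail [Expr [Stmt n]]] + [Expr n + [Expr [Stmt n]]]]
  [Tail [Tail [Expr n + [Expr [Stmt n]]]] + [Expr [Stmt n]]]
  [Tail [Tail [Tail [Expr [Stmt n]]] + [Expr [Stmt n]]] + [Expr [Stmt n]]]

4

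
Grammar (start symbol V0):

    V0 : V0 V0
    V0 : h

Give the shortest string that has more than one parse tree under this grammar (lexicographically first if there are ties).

h h h

length 1: no string has ≥2 trees
length 2: no string has ≥2 trees
length 3: h h h has 2 parse trees

Two derivations of h h h:
  V0 ⇒ V0 V0 ⇒ V0 V0 V0 ⇒ h V0 V0 ⇒ h h V0 ⇒ h h h
  V0 ⇒ V0 V0 ⇒ h V0 ⇒ h V0 V0 ⇒ h h V0 ⇒ h h h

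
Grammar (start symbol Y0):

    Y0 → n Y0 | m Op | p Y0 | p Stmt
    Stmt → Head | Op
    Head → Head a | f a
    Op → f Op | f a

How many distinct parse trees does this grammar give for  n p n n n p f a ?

2

Parse trees for n p n n n p f a:
  [Y0 n [Y0 p [Y0 n [Y0 n [Y0 n [Y0 p [Stmt [Head f a]]]]]]]]
  [Y0 n [Y0 p [Y0 n [Y0 n [Y0 n [Y0 p [Stmt [Op f a]]]]]]]]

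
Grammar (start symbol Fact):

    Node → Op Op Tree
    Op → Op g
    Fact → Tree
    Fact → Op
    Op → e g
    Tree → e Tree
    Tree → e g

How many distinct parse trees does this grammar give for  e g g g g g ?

1

Parse trees for e g g g g g:
  [Fact [Op [Op [Op [Op [Op e g] g] g] g] g]]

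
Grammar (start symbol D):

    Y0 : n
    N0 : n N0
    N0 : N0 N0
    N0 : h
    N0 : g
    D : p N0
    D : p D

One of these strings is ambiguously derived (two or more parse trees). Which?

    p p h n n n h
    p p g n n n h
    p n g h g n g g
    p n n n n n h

p n g h g n g g

p p h n n n h: 1 tree
p p g n n n h: 1 tree
p n g h g n g g: 56 trees
p n n n n n h: 1 tree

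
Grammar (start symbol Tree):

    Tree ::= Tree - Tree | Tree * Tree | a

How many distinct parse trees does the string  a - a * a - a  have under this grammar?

Parse trees for a - a * a - a:
  [Tree [Tree a] - [Tree [Tree [Tree a] * [Tree a]] - [Tree a]]]
  [Tree [Tree a] - [Tree [Tree a] * [Tree [Tree a] - [Tree a]]]]
  [Tree [Tree [Tree a] - [Tree [Tree a] * [Tree a]]] - [Tree a]]
  [Tree [Tree [Tree [Tree a] - [Tree a]] * [Tree a]] - [Tree a]]
  [Tree [Tree [Tree a] - [Tree a]] * [Tree [Tree a] - [Tree a]]]

5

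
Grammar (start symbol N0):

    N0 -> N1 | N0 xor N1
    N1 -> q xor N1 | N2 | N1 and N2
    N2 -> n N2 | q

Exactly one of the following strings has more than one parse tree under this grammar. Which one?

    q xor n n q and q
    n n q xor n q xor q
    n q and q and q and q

q xor n n q and q

q xor n n q and q: 3 trees
n n q xor n q xor q: 1 tree
n q and q and q and q: 1 tree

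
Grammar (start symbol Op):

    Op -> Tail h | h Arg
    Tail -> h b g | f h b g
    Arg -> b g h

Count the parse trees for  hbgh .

2

Parse trees for hbgh:
  [Op [Tail h b g] h]
  [Op h [Arg b g h]]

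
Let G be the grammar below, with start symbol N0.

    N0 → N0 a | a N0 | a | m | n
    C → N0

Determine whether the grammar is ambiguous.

Witness: a a

Derivation 1: N0 ⇒ N0 a ⇒ a a
Derivation 2: N0 ⇒ a N0 ⇒ a a

Two distinct leftmost derivations for the same string.

Ambiguous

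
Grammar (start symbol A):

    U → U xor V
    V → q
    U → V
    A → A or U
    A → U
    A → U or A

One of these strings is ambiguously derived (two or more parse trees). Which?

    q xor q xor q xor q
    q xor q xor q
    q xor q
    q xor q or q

q xor q or q

q xor q xor q xor q: 1 tree
q xor q xor q: 1 tree
q xor q: 1 tree
q xor q or q: 2 trees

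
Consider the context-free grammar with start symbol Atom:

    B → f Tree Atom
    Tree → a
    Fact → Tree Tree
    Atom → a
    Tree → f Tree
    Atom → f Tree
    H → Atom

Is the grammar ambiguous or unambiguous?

Unambiguous

Only Atom, Tree are reachable from Atom; ignoring the rest: Restricted to the reachable nonterminals, every rule has the form A → t or A → t B, and no two rules for the same A share a first terminal. The grammar encodes a DFA — one run per string.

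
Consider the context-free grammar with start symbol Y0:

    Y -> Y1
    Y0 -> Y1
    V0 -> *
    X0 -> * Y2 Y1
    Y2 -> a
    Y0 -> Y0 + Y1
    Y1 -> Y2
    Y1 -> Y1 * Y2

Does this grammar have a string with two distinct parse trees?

(X0, Y, V0 are unreachable from Y0, so their rules don't affect L(Y0).) The grammar is stratified — Y0 handles '+' (left-recursive), Y1 handles '*', Y2 atoms. Each operator has a fixed associativity and precedence level, so every string has one parse.

Unambiguous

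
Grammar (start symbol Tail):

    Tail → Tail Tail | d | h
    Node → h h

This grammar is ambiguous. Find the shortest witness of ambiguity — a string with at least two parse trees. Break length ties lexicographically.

d d d

length 1: no string has ≥2 trees
length 2: no string has ≥2 trees
length 3: d d d has 2 parse trees

Two derivations of d d d:
  Tail ⇒ Tail Tail ⇒ Tail Tail Tail ⇒ d Tail Tail ⇒ d d Tail ⇒ d d d
  Tail ⇒ Tail Tail ⇒ d Tail ⇒ d Tail Tail ⇒ d d Tail ⇒ d d d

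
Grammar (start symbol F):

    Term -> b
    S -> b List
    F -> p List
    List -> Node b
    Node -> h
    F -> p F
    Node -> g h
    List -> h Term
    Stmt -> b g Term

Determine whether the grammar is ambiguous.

Witness: p h b

Derivation 1: F ⇒ p List ⇒ p Node b ⇒ p h b
Derivation 2: F ⇒ p List ⇒ p h Term ⇒ p h b

Two distinct leftmost derivations for the same string.

Ambiguous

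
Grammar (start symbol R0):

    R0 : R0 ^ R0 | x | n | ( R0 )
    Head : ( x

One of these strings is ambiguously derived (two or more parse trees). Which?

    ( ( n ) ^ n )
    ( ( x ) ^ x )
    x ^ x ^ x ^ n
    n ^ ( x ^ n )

x ^ x ^ x ^ n

( ( n ) ^ n ): 1 tree
( ( x ) ^ x ): 1 tree
x ^ x ^ x ^ n: 5 trees
n ^ ( x ^ n ): 1 tree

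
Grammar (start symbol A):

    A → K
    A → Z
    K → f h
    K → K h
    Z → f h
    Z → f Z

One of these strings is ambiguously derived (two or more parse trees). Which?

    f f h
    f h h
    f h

f h

f f h: 1 tree
f h h: 1 tree
f h: 2 trees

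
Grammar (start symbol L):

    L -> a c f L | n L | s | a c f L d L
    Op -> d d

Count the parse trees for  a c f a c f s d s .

2

Parse trees for a c f a c f s d s:
  [L a c f [L a c f [L s] d [L s]]]
  [L a c f [L a c f [L s]] d [L s]]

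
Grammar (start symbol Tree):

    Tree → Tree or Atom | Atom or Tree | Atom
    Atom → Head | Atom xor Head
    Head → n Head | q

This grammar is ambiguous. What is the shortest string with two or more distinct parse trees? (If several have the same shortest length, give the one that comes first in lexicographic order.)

q or q

length 1: no string has ≥2 trees
length 2: no string has ≥2 trees
length 3: q or q has 2 parse trees

Two derivations of q or q:
  Tree ⇒ Tree or Atom ⇒ Atom or Atom ⇒ Head or Atom ⇒ q or Atom ⇒ q or Head ⇒ q or q
  Tree ⇒ Atom or Tree ⇒ Head or Tree ⇒ q or Tree ⇒ q or Atom ⇒ q or Head ⇒ q or q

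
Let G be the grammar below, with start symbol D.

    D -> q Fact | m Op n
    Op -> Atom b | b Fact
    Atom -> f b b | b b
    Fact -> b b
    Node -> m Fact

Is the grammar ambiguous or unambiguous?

Witness: m b b b n

Derivation 1: D ⇒ m Op n ⇒ m Atom b n ⇒ m b b b n
Derivation 2: D ⇒ m Op n ⇒ m b Fact n ⇒ m b b b n

Two distinct leftmost derivations for the same string.

Ambiguous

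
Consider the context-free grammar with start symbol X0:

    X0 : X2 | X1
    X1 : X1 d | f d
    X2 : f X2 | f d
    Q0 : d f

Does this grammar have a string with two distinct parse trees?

Ambiguous

Witness: f d

Derivation 1: X0 ⇒ X2 ⇒ f d
Derivation 2: X0 ⇒ X1 ⇒ f d

Two distinct leftmost derivations for the same string.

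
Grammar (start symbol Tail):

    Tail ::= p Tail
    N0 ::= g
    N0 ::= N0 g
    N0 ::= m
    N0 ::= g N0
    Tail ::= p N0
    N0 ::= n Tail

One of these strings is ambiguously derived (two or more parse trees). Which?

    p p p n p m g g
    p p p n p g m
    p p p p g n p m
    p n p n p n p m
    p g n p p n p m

p p p n p m g g

p p p n p m g g: 3 trees
p p p n p g m: 1 tree
p p p p g n p m: 1 tree
p n p n p n p m: 1 tree
p g n p p n p m: 1 tree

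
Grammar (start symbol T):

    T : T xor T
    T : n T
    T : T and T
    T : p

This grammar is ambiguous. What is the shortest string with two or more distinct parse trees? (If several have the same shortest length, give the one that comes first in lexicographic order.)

n p and p

length 1: no string has ≥2 trees
length 2: no string has ≥2 trees
length 3: no string has ≥2 trees
length 4: n p and p has 2 parse trees

Two derivations of n p and p:
  T ⇒ n T ⇒ n T and T ⇒ n p and T ⇒ n p and p
  T ⇒ T and T ⇒ n T and T ⇒ n p and T ⇒ n p and p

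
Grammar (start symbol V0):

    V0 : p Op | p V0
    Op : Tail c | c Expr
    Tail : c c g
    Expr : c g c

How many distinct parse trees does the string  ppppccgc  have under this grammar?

Parse trees for ppppccgc:
  [V0 p [V0 p [V0 p [V0 p [Op [Tail c c g] c]]]]]
  [V0 p [V0 p [V0 p [V0 p [Op c [Expr c g c]]]]]]

2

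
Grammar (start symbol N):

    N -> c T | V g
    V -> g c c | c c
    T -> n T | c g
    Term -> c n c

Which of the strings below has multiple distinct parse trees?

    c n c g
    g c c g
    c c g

c n c g: 1 tree
g c c g: 1 tree
c c g: 2 trees

c c g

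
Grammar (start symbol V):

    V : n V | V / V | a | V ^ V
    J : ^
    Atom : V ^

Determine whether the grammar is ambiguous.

Ambiguous

Witness: n a / a

Derivation 1: V ⇒ n V ⇒ n V / V ⇒ n a / V ⇒ n a / a
Derivation 2: V ⇒ V / V ⇒ n V / V ⇒ n a / V ⇒ n a / a

Two distinct leftmost derivations for the same string.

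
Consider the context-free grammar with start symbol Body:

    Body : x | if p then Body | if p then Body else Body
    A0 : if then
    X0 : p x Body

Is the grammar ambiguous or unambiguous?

Ambiguous

Witness: if p then if p then x else x

Derivation 1: Body ⇒ if p then Body ⇒ if p then if p then Body else Body ⇒ if p then if p then x else Body ⇒ if p then if p then x else x
Derivation 2: Body ⇒ if p then Body else Body ⇒ if p then if p then Body else Body ⇒ if p then if p then x else Body ⇒ if p then if p then x else x

Two distinct leftmost derivations for the same string.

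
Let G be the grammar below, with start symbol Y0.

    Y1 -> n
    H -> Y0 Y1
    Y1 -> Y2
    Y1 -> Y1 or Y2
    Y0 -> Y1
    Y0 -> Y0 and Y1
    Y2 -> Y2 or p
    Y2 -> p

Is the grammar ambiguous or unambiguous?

Witness: p or p

Derivation 1: Y0 ⇒ Y1 ⇒ Y2 ⇒ Y2 or p ⇒ p or p
Derivation 2: Y0 ⇒ Y1 ⇒ Y1 or Y2 ⇒ Y2 or Y2 ⇒ p or Y2 ⇒ p or p

Two distinct leftmost derivations for the same string.

Ambiguous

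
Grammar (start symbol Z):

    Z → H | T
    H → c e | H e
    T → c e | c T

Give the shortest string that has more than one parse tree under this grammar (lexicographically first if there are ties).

length 2: c e has 2 parse trees

Two derivations of c e:
  Z ⇒ H ⇒ c e
  Z ⇒ T ⇒ c e

c e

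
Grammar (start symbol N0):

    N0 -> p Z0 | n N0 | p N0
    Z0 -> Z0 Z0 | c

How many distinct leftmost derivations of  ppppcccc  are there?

5

Parse trees for ppppcccc:
  [N0 p [N0 p [N0 p [N0 p [Z0 [Z0 c] [Z0 [Z0 c] [Z0 [Z0 c] [Z0 c]]]]]]]]
  [N0 p [N0 p [N0 p [N0 p [Z0 [Z0 c] [Z0 [Z0 [Z0 c] [Z0 c]] [Z0 c]]]]]]]
  [N0 p [N0 p [N0 p [N0 p [Z0 [Z0 [Z0 c] [Z0 c]] [Z0 [Z0 c] [Z0 c]]]]]]]
  [N0 p [N0 p [N0 p [N0 p [Z0 [Z0 [Z0 c] [Z0 [Z0 c] [Z0 c]]] [Z0 c]]]]]]
  [N0 p [N0 p [N0 p [N0 p [Z0 [Z0 [Z0 [Z0 c] [Z0 c]] [Z0 c]] [Z0 c]]]]]]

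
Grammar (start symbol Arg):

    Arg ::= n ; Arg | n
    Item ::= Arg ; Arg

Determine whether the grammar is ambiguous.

Unambiguous

Only Arg is reachable from Arg; ignoring the rest: The reachable grammar is A → atom sep A | atom. Each atom is followed by either the separator (recurse) or end-of-string (stop) — no choice point.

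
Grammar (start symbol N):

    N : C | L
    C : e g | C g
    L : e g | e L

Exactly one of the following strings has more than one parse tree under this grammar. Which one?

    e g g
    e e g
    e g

e g g: 1 tree
e e g: 1 tree
e g: 2 trees

e g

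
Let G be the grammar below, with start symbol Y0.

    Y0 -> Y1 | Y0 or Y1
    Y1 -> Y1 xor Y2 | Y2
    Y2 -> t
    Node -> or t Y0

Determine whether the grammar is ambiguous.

(Node is unreachable from Y0, so its rules don't affect L(Y0).) The grammar is stratified — Y0 handles 'or' (left-recursive), Y1 handles 'xor', Y2 atoms. Each operator has a fixed associativity and precedence level, so every string has one parse.

Unambiguous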